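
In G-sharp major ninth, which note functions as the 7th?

Root of G-sharp major ninth = G-sharp. The 7th is a major 7th: G-sharp up a major 7th → F-double-sharp.

F-double-sharp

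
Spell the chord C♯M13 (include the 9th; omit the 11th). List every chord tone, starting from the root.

C♯M13: major thirteenth on C#.
Root: C#
Major 3rd (3rd): E#
Perfect 5th (5th): G#
Major 7th (7th): B#
Major 9th (9th): D#
Major 13th (13th): A#

C# – E# – G# – B# – D# – A#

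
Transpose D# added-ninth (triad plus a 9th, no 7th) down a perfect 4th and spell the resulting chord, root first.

A-sharp, C-double-sharp, E-sharp, B-sharp

D-sharp down a perfect 4th → A-sharp. New chord: A-sharp added-ninth.
Root: A-sharp
Major 3rd (3rd): C-double-sharp
Perfect 5th (5th): E-sharp
Major 9th (9th): B-sharp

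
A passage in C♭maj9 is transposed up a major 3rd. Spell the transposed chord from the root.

C♭ up a major 3rd → E♭. New chord: E♭ major ninth.
Root: E♭
Major 3rd (3rd): G
Perfect 5th (5th): B♭
Major 7th (7th): D
Major 9th (9th): F

E♭  G  B♭  D  F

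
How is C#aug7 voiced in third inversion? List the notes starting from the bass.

In root position, C#aug7 is C#–E#–G##–B.
Third inversion puts the seventh (B) in the bass.

B – C# – E# – G##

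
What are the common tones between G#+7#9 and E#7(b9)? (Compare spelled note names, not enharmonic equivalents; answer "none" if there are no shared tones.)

B♯ F♯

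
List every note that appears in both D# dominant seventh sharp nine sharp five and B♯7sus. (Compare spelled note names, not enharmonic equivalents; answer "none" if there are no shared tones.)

D# dominant seventh sharp nine sharp five: D# F## A## C# E##
B♯7sus: B# E# F## A#
Common to both → F##.

F##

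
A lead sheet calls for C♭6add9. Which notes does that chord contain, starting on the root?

C♭6add9 is a six-nine built on C♭.
root → C♭
3rd (major 3rd) → E♭
5th (perfect 5th) → G♭
6th (major 6th) → A♭
9th (major 9th) → D♭

C♭, E♭, G♭, A♭, D♭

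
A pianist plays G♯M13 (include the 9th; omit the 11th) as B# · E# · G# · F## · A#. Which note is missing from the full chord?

D#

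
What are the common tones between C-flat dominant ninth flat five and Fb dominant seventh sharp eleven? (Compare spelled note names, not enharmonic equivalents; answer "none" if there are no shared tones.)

C-flat dominant ninth flat five = C♭, E♭, G𝄫, B𝄫, D♭.
Fb dominant seventh sharp eleven = F♭, A♭, C♭, E𝄫, B♭.
Shared: C♭.

C♭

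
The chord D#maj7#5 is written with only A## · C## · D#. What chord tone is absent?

The full D#maj7#5 chord is D#, F##, A##, C##.
Comparing with the voicing, the major 3rd (3rd) — F## — is absent.

F##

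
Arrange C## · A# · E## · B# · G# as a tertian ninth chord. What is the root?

Stacking in thirds gives A# – C## – E## – G# – B#, so A# is the root — A# dominant ninth sharp five.

A#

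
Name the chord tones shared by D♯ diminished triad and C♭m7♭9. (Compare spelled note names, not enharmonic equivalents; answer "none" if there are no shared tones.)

D♯ diminished triad = D#, F#, A.
C♭m7♭9 = Cb, Ebb, Gb, Bbb, Dbb.
Shared: none.

none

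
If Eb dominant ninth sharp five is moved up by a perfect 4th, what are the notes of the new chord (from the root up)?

A♭, C, E, G♭, B♭

A perfect 4th up from E♭ is A♭, so the new chord is A♭ dominant ninth sharp five.
A♭ — root
C — major 3rd
E — augmented 5th
G♭ — minor 7th
B♭ — major 9th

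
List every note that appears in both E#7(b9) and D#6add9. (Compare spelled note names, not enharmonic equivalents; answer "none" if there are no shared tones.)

E♯, B♯, D♯

E#7(b9) = E♯, G𝄪, B♯, D♯, F♯.
D#6add9 = D♯, F𝄪, A♯, B♯, E♯.
Shared: E♯, B♯, D♯.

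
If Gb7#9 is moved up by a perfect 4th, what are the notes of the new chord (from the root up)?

A perfect 4th up from G♭ is C♭, so the new chord is C♭ dominant seventh sharp nine.
C♭ — root
E♭ — major 3rd
G♭ — perfect 5th
B𝄫 — minor 7th
D — augmented 9th

C♭ – E♭ – G♭ – B𝄫 – D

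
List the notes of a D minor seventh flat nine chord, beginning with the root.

D minor seventh flat nine: minor seventh flat nine on D.
- root: D
- minor 3rd: F
- perfect 5th: A
- minor 7th: C
- minor 9th: E-flat

D  F  A  C  E-flat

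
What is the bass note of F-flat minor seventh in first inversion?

A-double-flat

F-flat minor seventh = F-flat–A-double-flat–C-flat–E-double-flat. First inversion → third in the bass = A-double-flat.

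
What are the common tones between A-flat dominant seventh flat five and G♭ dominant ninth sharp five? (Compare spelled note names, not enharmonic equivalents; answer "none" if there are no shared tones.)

A-flat dominant seventh flat five = Ab, C, Ebb, Gb.
G♭ dominant ninth sharp five = Gb, Bb, D, Fb, Ab.
Shared: Ab, Gb.

Ab, Gb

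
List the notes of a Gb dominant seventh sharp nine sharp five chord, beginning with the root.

Gb dominant seventh sharp nine sharp five is a dominant seventh sharp nine sharp five built on Gb.
- root: Gb
- major 3rd: Bb
- augmented 5th: D
- minor 7th: Fb
- augmented 9th: A

Gb, Bb, D, Fb, A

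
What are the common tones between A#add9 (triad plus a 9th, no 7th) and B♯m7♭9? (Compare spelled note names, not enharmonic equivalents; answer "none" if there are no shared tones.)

A#add9 = A#, C##, E#, B#.
B♯m7♭9 = B#, D#, F##, A#, C#.
Shared: A#, B#.

A#, B#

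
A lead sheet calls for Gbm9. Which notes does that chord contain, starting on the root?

Root Gb, quality minor ninth:
Root: Gb
Minor 3rd (3rd): Bbb
Perfect 5th (5th): Db
Minor 7th (7th): Fb
Major 9th (9th): Ab

Gb, Bbb, Db, Fb, Ab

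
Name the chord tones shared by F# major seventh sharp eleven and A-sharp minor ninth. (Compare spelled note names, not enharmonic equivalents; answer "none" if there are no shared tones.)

F# major seventh sharp eleven: F-sharp A-sharp C-sharp E-sharp B-sharp
A-sharp minor ninth: A-sharp C-sharp E-sharp G-sharp B-sharp
Common to both → A-sharp, C-sharp, E-sharp, B-sharp.

A-sharp, C-sharp, E-sharp, B-sharp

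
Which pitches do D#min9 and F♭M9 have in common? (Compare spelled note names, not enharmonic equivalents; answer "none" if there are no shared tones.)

D#min9: D# F# A# C# E#
F♭M9: Fb Ab Cb Eb Gb
Common to both → none.

none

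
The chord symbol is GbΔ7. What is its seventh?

GbΔ7 is built on Gb; its 7th is a major 7th above the root.
A seventh above G uses the letter F, and the major 7th above Gb is F.

F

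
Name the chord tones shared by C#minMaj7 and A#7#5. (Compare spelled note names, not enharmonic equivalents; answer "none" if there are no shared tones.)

C#minMaj7 = C#, E, G#, B#.
A#7#5 = A#, C##, E##, G#.
Shared: G#.

G#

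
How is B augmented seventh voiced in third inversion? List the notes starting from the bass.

In root position, B augmented seventh is B–D-sharp–F-double-sharp–A.
Third inversion puts the seventh (A) in the bass.

A, B, D-sharp, F-double-sharp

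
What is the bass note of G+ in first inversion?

B

G+ = G–B–D♯. First inversion → third in the bass = B.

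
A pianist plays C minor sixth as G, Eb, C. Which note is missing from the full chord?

A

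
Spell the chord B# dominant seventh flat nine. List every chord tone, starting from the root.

B-sharp – D-double-sharp – F-double-sharp – A-sharp – C-sharp

B# dominant seventh flat nine is a dominant seventh flat nine built on B-sharp.
B-sharp — root
D-double-sharp — major 3rd
F-double-sharp — perfect 5th
A-sharp — minor 7th
C-sharp — minor 9th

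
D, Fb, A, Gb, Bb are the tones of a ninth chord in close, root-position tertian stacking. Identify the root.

Gb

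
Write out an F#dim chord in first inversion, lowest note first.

F#dim = F#–A–C; first inversion → third (A) lowest.

A, C, F#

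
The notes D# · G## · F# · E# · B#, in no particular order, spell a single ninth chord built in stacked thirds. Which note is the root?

E#

Stacking in thirds gives E# – G## – B# – D# – F#, so E# is the root — E# dominant seventh flat nine.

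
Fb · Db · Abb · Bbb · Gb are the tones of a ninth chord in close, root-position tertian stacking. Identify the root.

Arranged so that each adjacent pair is a third by letter name: Gb – Bbb – Db – Fb – Abb.
The bottom of that stack, Gb, is the root (this is Gb minor seventh flat nine).

Gb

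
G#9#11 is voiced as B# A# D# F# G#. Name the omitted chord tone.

C##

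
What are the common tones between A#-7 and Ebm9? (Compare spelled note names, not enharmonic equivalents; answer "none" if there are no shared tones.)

none

A#-7: A# C# E# G#
Ebm9: Eb Gb Bb Db F
Common to both → none.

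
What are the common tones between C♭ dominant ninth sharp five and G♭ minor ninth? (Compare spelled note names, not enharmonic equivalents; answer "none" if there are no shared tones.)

C♭ dominant ninth sharp five = C-flat, E-flat, G, B-double-flat, D-flat.
G♭ minor ninth = G-flat, B-double-flat, D-flat, F-flat, A-flat.
Shared: B-double-flat, D-flat.

B-double-flat D-flat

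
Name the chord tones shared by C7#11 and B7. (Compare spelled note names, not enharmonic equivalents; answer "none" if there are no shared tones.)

F♯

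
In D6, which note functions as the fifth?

A

D6 is built on D; its 5th is a perfect 5th above the root.
A fifth above D uses the letter A, and the perfect 5th above D is A.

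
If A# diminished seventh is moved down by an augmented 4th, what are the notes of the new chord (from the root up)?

A-sharp down an augmented 4th → E. New chord: E diminished seventh.
Root: E
Minor 3rd (3rd): G
Diminished 5th (5th): B-flat
Diminished 7th (7th): D-flat

E G B-flat D-flat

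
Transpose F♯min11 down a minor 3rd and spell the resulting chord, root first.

D# F# A# C# E# G#

Transposed root: F# → D# (minor 3rd down). So we spell D# minor eleventh:
Root: D#
Minor 3rd (3rd): F#
Perfect 5th (5th): A#
Minor 7th (7th): C#
Major 9th (9th): E#
Perfect 11th (11th): G#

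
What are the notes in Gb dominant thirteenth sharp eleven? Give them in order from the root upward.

Gb dominant thirteenth sharp eleven: dominant thirteenth sharp eleven on G-flat.
Root: G-flat
Major 3rd (3rd): B-flat
Perfect 5th (5th): D-flat
Minor 7th (7th): F-flat
Major 9th (9th): A-flat
Augmented 11th (11th): C
Major 13th (13th): E-flat

G-flat, B-flat, D-flat, F-flat, A-flat, C, E-flat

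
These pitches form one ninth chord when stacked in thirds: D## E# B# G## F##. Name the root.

Stacking in thirds gives E# – G## – B# – D## – F##, so E# is the root — E# major ninth.

E#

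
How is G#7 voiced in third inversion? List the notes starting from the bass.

F#, G#, B#, D#

G#7 = G#–B#–D#–F#; third inversion → seventh (F#) lowest.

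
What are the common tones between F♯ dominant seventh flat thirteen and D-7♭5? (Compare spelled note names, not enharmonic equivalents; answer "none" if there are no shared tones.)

D

F♯ dominant seventh flat thirteen = F#, A#, C#, E, D.
D-7♭5 = D, F, Ab, C.
Shared: D.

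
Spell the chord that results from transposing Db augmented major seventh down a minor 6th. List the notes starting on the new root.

F, A, C#, E

A minor 6th down from Db is F, so the new chord is F augmented major seventh.
F — root
A — major 3rd
C# — augmented 5th
E — major 7th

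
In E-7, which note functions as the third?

G

E-7 is built on E; its 3rd is a minor 3rd above the root.
A third above E uses the letter G, and the minor 3rd above E is G.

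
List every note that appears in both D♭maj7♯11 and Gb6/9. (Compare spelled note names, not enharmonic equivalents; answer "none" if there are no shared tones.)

Db Ab

D♭maj7♯11 = Db, F, Ab, C, G.
Gb6/9 = Gb, Bb, Db, Eb, Ab.
Shared: Db, Ab.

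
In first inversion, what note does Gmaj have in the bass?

B

Gmaj = G–B–D. First inversion → third in the bass = B.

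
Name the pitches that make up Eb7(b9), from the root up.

Eb7(b9): dominant seventh flat nine on Eb.
- root: Eb
- major 3rd: G
- perfect 5th: Bb
- minor 7th: Db
- minor 9th: Fb

Eb G Bb Db Fb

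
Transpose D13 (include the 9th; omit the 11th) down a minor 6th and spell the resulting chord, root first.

F♯ – A♯ – C♯ – E – G♯ – D♯

D down a minor 6th → F♯. New chord: F♯ dominant thirteenth.
F♯ — root
A♯ — major 3rd
C♯ — perfect 5th
E — minor 7th
G♯ — major 9th
D♯ — major 13th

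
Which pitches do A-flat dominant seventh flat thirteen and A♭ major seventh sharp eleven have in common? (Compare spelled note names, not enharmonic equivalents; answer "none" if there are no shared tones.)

A-flat, C, E-flat

A-flat dominant seventh flat thirteen = A-flat, C, E-flat, G-flat, F-flat.
A♭ major seventh sharp eleven = A-flat, C, E-flat, G, D.
Shared: A-flat, C, E-flat.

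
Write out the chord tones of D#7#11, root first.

Root D#, quality dominant seventh sharp eleven:
root → D#
3rd (major 3rd) → F##
5th (perfect 5th) → A#
7th (minor 7th) → C#
11th (augmented 11th) → G##

D# F## A# C# G##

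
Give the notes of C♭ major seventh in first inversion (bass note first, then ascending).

E-flat  G-flat  B-flat  C-flat

In root position, C♭ major seventh is C-flat–E-flat–G-flat–B-flat.
First inversion puts the third (E-flat) in the bass.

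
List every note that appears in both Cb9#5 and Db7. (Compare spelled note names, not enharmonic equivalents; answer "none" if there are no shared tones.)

Cb, Db

Cb9#5 = Cb, Eb, G, Bbb, Db.
Db7 = Db, F, Ab, Cb.
Shared: Cb, Db.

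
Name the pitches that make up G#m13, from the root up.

G#, B, D#, F#, A#, C#, E#

G#m13: minor thirteenth on G#.
- root: G#
- minor 3rd: B
- perfect 5th: D#
- minor 7th: F#
- major 9th: A#
- perfect 11th: C#
- major 13th: E#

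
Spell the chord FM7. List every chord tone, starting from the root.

F  A  C  E

FM7: major seventh on F.
- root: F
- major 3rd: A
- perfect 5th: C
- major 7th: E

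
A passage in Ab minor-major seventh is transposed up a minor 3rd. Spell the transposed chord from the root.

A minor 3rd up from A-flat is C-flat, so the new chord is C-flat minor-major seventh.
root → C-flat
3rd (minor 3rd) → E-double-flat
5th (perfect 5th) → G-flat
7th (major 7th) → B-flat

C-flat, E-double-flat, G-flat, B-flat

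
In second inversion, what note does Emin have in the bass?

B

Emin in root position is E–G–B.
Second inversion places the fifth in the bass, which is B.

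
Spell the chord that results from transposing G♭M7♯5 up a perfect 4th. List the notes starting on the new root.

Cb, Eb, G, Bb

Gb up a perfect 4th → Cb. New chord: Cb augmented major seventh.
Root: Cb
Major 3rd (3rd): Eb
Augmented 5th (5th): G
Major 7th (7th): Bb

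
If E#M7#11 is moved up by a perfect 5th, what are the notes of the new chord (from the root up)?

B# – D## – F## – A## – E##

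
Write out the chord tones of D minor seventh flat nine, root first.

D  F  A  C  E♭

D minor seventh flat nine is a minor seventh flat nine built on D.
D — root
F — minor 3rd
A — perfect 5th
C — minor 7th
E♭ — minor 9th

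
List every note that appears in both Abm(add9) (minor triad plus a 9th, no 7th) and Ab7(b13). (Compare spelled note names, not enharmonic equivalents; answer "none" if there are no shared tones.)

Abm(add9): Ab Cb Eb Bb
Ab7(b13): Ab C Eb Gb Fb
Common to both → Ab, Eb.

Ab – Eb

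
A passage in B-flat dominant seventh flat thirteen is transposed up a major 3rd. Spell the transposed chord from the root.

Transposed root: B-flat → D (major 3rd up). So we spell D dominant seventh flat thirteen:
root → D
3rd (major 3rd) → F-sharp
5th (perfect 5th) → A
7th (minor 7th) → C
13th (minor 13th) → B-flat

D – F-sharp – A – C – B-flat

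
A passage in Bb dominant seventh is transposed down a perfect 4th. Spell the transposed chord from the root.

F  A  C  Eb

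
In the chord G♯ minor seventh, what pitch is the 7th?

F-sharp

G♯ minor seventh is built on G-sharp; its 7th is a minor 7th above the root.
A seventh above G uses the letter F, and the minor 7th above G-sharp is F-sharp.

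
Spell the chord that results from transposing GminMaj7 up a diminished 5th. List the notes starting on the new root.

Db Fb Ab C

A diminished 5th up from G is Db, so the new chord is Db minor-major seventh.
root → Db
3rd (minor 3rd) → Fb
5th (perfect 5th) → Ab
7th (major 7th) → C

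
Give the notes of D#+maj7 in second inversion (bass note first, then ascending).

In root position, D#+maj7 is D♯–F𝄪–A𝄪–C𝄪.
Second inversion puts the fifth (A𝄪) in the bass.

A𝄪  C𝄪  D♯  F𝄪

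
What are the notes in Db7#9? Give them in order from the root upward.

Db F Ab Cb E

Root Db, quality dominant seventh sharp nine:
root → Db
3rd (major 3rd) → F
5th (perfect 5th) → Ab
7th (minor 7th) → Cb
9th (augmented 9th) → E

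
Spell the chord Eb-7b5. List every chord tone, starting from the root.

Root E♭, quality half-diminished seventh:
- root: E♭
- minor 3rd: G♭
- diminished 5th: B𝄫
- minor 7th: D♭

E♭, G♭, B𝄫, D♭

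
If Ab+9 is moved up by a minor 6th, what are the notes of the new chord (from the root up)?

Transposed root: Ab → Fb (minor 6th up). So we spell Fb dominant ninth sharp five:
root → Fb
3rd (major 3rd) → Ab
5th (augmented 5th) → C
7th (minor 7th) → Ebb
9th (major 9th) → Gb

Fb Ab C Ebb Gb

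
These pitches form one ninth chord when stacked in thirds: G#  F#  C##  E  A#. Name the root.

Stacking in thirds gives F# – A# – C## – E – G#, so F# is the root — F# dominant ninth sharp five.

F#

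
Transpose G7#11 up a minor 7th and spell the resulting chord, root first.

F – A – C – Eb – B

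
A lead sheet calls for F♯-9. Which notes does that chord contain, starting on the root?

F♯-9: minor ninth on F#.
F# — root
A — minor 3rd
C# — perfect 5th
E — minor 7th
G# — major 9th

F# A C# E G#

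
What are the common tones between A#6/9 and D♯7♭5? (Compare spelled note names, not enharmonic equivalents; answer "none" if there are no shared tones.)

F##

A#6/9: A# C## E# F## B#
D♯7♭5: D# F## A C#
Common to both → F##.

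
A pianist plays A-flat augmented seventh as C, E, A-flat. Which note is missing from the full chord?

G-flat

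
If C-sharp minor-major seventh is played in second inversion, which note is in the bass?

C-sharp minor-major seventh = C-sharp–E–G-sharp–B-sharp. Second inversion → fifth in the bass = G-sharp.

G-sharp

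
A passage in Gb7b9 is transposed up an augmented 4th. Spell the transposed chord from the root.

C  E  G  Bb  Db

An augmented 4th up from Gb is C, so the new chord is C dominant seventh flat nine.
root → C
3rd (major 3rd) → E
5th (perfect 5th) → G
7th (minor 7th) → Bb
9th (minor 9th) → Db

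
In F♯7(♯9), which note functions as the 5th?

C#

Root of F♯7(♯9) = F#. The 5th is a perfect 5th: F# up a perfect 5th → C#.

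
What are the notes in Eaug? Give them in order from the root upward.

Eaug: augmented triad on E.
- root: E
- major 3rd: G#
- augmented 5th: B#

E, G#, B#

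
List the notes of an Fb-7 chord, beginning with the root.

Fb – Abb – Cb – Ebb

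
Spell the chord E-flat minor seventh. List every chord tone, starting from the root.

E-flat minor seventh is a minor seventh built on Eb.
root → Eb
3rd (minor 3rd) → Gb
5th (perfect 5th) → Bb
7th (minor 7th) → Db

Eb  Gb  Bb  Db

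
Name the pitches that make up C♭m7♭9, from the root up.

C♭ E𝄫 G♭ B𝄫 D𝄫

C♭m7♭9: minor seventh flat nine on C♭.
Root: C♭
Minor 3rd (3rd): E𝄫
Perfect 5th (5th): G♭
Minor 7th (7th): B𝄫
Minor 9th (9th): D𝄫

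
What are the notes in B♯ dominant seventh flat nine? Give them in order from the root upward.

Root B#, quality dominant seventh flat nine:
B# — root
D## — major 3rd
F## — perfect 5th
A# — minor 7th
C# — minor 9th

B# D## F## A# C#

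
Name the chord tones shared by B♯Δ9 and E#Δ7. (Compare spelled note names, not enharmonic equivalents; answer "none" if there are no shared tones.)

B# – D##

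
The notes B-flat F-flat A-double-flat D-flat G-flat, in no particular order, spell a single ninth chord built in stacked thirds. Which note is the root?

Stacking in thirds gives G-flat – B-flat – D-flat – F-flat – A-double-flat, so G-flat is the root — G-flat dominant seventh flat nine.

G-flat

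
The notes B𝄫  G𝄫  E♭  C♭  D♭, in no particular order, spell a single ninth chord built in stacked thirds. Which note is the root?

C♭

Arranged so that each adjacent pair is a third by letter name: C♭ – E♭ – G𝄫 – B𝄫 – D♭.
The bottom of that stack, C♭, is the root (this is C♭ dominant ninth flat five).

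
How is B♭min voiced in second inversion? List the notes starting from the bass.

In root position, B♭min is B♭–D♭–F.
Second inversion puts the fifth (F) in the bass.

F, B♭, D♭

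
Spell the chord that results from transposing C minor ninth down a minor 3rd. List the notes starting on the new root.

A, C, E, G, B

Transposed root: C → A (minor 3rd down). So we spell A minor ninth:
Root: A
Minor 3rd (3rd): C
Perfect 5th (5th): E
Minor 7th (7th): G
Major 9th (9th): B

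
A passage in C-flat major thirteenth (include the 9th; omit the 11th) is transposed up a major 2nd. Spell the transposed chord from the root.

Db, F, Ab, C, Eb, Bb

Transposed root: Cb → Db (major 2nd up). So we spell Db major thirteenth:
root → Db
3rd (major 3rd) → F
5th (perfect 5th) → Ab
7th (major 7th) → C
9th (major 9th) → Eb
13th (major 13th) → Bb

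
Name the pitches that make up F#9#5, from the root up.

F#9#5: dominant ninth sharp five on F#.
F# — root
A# — major 3rd
C## — augmented 5th
E — minor 7th
G# — major 9th

F# – A# – C## – E – G#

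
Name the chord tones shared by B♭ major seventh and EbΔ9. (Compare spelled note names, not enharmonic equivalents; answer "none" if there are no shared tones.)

B♭ – D – F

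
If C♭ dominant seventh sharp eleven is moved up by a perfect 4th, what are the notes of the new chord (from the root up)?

Fb, Ab, Cb, Ebb, Bb

Cb up a perfect 4th → Fb. New chord: Fb dominant seventh sharp eleven.
Fb — root
Ab — major 3rd
Cb — perfect 5th
Ebb — minor 7th
Bb — augmented 11th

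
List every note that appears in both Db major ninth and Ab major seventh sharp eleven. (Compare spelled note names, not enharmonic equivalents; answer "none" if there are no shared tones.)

Db major ninth = D-flat, F, A-flat, C, E-flat.
Ab major seventh sharp eleven = A-flat, C, E-flat, G, D.
Shared: A-flat, C, E-flat.

A-flat C E-flat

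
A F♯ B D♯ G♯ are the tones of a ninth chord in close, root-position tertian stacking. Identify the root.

Stacking in thirds gives G♯ – B – D♯ – F♯ – A, so G♯ is the root — G♯ minor seventh flat nine.

G♯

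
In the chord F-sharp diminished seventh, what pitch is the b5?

F-sharp diminished seventh is built on F#; its 5th is a diminished 5th above the root.
A fifth above F uses the letter C, and the diminished 5th above F# is C.

C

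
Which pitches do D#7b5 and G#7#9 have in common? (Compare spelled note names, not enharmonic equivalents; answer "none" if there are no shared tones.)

D#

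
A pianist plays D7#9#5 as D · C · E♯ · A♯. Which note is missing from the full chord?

The full D7#9#5 chord is D, F♯, A♯, C, E♯.
Comparing with the voicing, the major 3rd (3rd) — F♯ — is absent.

F♯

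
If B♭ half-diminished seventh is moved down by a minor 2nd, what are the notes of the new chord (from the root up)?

Bb down a minor 2nd → A. New chord: A half-diminished seventh.
- root: A
- minor 3rd: C
- diminished 5th: Eb
- minor 7th: G

A  C  Eb  G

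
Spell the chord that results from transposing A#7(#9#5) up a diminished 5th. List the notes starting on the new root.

A# up a diminished 5th → E. New chord: E dominant seventh sharp nine sharp five.
- root: E
- major 3rd: G#
- augmented 5th: B#
- minor 7th: D
- augmented 9th: F##

E – G# – B# – D – F##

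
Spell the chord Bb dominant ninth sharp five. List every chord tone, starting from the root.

Bb, D, F#, Ab, C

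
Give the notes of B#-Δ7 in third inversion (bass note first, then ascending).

In root position, B#-Δ7 is B#–D#–F##–A##.
Third inversion puts the seventh (A##) in the bass.

A##  B#  D#  F##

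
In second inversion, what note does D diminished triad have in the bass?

Ab

D diminished triad = D–F–Ab. Second inversion → fifth in the bass = Ab.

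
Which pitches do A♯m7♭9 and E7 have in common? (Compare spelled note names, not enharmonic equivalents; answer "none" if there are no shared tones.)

A♯m7♭9: A♯ C♯ E♯ G♯ B
E7: E G♯ B D
Common to both → G♯, B.

G♯, B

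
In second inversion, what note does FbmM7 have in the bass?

FbmM7 in root position is Fb–Abb–Cb–Eb.
Second inversion places the fifth in the bass, which is Cb.

Cb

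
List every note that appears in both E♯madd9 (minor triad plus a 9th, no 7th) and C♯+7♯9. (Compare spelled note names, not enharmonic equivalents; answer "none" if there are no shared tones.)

E♯madd9: E# G# B# F##
C♯+7♯9: C# E# G## B D##
Common to both → E#.

E#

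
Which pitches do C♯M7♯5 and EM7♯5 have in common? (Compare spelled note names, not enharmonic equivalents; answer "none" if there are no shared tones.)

C♯M7♯5 = C#, E#, G##, B#.
EM7♯5 = E, G#, B#, D#.
Shared: B#.

B#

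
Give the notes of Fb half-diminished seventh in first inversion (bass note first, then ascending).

A𝄫 – C𝄫 – E𝄫 – F♭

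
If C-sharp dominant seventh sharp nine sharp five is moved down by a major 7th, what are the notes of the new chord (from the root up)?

D, F♯, A♯, C, E♯

A major 7th down from C♯ is D, so the new chord is D dominant seventh sharp nine sharp five.
- root: D
- major 3rd: F♯
- augmented 5th: A♯
- minor 7th: C
- augmented 9th: E♯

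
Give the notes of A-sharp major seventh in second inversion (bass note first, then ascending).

A-sharp major seventh = A-sharp–C-double-sharp–E-sharp–G-double-sharp; second inversion → fifth (E-sharp) lowest.

E-sharp – G-double-sharp – A-sharp – C-double-sharp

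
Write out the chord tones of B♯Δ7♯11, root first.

Root B#, quality major seventh sharp eleven:
Root: B#
Major 3rd (3rd): D##
Perfect 5th (5th): F##
Major 7th (7th): A##
Augmented 11th (11th): E##

B# D## F## A## E##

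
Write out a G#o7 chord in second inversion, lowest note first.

D, F, G♯, B

G#o7 = G♯–B–D–F; second inversion → fifth (D) lowest.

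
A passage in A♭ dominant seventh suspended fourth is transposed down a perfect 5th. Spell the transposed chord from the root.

A-flat down a perfect 5th → D-flat. New chord: D-flat dominant seventh suspended fourth.
D-flat — root
G-flat — perfect 4th
A-flat — perfect 5th
C-flat — minor 7th

D-flat – G-flat – A-flat – C-flat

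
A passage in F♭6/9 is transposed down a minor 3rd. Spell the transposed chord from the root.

Db, F, Ab, Bb, Eb

A minor 3rd down from Fb is Db, so the new chord is Db six-nine.
root → Db
3rd (major 3rd) → F
5th (perfect 5th) → Ab
6th (major 6th) → Bb
9th (major 9th) → Eb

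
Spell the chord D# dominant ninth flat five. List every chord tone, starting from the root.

D# dominant ninth flat five is a dominant ninth flat five built on D-sharp.
- root: D-sharp
- major 3rd: F-double-sharp
- diminished 5th: A
- minor 7th: C-sharp
- major 9th: E-sharp

D-sharp, F-double-sharp, A, C-sharp, E-sharp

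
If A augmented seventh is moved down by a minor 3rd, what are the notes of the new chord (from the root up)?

F#, A#, C##, E

A minor 3rd down from A is F#, so the new chord is F# augmented seventh.
root → F#
3rd (major 3rd) → A#
5th (augmented 5th) → C##
7th (minor 7th) → E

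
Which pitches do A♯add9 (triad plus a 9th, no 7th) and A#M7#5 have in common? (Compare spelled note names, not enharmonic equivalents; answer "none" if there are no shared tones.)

A♯add9 = A♯, C𝄪, E♯, B♯.
A#M7#5 = A♯, C𝄪, E𝄪, G𝄪.
Shared: A♯, C𝄪.

A♯  C𝄪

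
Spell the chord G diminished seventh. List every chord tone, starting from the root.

G, B♭, D♭, F♭

G diminished seventh is a diminished seventh built on G.
Root: G
Minor 3rd (3rd): B♭
Diminished 5th (5th): D♭
Diminished 7th (7th): F♭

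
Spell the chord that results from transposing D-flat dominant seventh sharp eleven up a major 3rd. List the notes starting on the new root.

Transposed root: D-flat → F (major 3rd up). So we spell F dominant seventh sharp eleven:
Root: F
Major 3rd (3rd): A
Perfect 5th (5th): C
Minor 7th (7th): E-flat
Augmented 11th (11th): B

F A C E-flat B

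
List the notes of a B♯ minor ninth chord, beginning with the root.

B-sharp, D-sharp, F-double-sharp, A-sharp, C-double-sharp

Root B-sharp, quality minor ninth:
- root: B-sharp
- minor 3rd: D-sharp
- perfect 5th: F-double-sharp
- minor 7th: A-sharp
- major 9th: C-double-sharp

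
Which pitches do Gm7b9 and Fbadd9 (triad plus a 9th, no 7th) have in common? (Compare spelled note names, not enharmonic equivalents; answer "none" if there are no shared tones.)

A♭

Gm7b9: G B♭ D F A♭
Fbadd9: F♭ A♭ C♭ G♭
Common to both → A♭.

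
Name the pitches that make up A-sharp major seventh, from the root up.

A-sharp major seventh: major seventh on A-sharp.
root → A-sharp
3rd (major 3rd) → C-double-sharp
5th (perfect 5th) → E-sharp
7th (major 7th) → G-double-sharp

A-sharp C-double-sharp E-sharp G-double-sharp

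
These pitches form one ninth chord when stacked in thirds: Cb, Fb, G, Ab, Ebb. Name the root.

Stacking in thirds gives Fb – Ab – Cb – Ebb – G, so Fb is the root — Fb dominant seventh sharp nine.

Fb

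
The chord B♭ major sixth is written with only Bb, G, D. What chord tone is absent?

B♭ major sixth = Bb, D, F, G. The voicing lacks the 5th (perfect 5th), F.

F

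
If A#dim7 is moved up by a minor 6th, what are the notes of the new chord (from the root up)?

Transposed root: A♯ → F♯ (minor 6th up). So we spell F♯ diminished seventh:
Root: F♯
Minor 3rd (3rd): A
Diminished 5th (5th): C
Diminished 7th (7th): E♭

F♯ A C E♭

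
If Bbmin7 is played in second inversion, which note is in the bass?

F

Bbmin7 = B♭–D♭–F–A♭. Second inversion → fifth in the bass = F.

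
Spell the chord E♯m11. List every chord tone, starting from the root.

E♯ – G♯ – B♯ – D♯ – F𝄪 – A♯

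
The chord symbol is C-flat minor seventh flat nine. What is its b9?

C-flat minor seventh flat nine is built on C-flat; its 9th is a minor 9th above the root.
A second above C uses the letter D, and the minor 9th above C-flat is D-double-flat.

D-double-flat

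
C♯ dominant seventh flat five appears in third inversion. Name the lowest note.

B

C♯ dominant seventh flat five in root position is C#–E#–G–B.
Third inversion places the seventh in the bass, which is B.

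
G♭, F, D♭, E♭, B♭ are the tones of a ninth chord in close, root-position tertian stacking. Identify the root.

Arranged so that each adjacent pair is a third by letter name: E♭ – G♭ – B♭ – D♭ – F.
The bottom of that stack, E♭, is the root (this is E♭ minor ninth).

E♭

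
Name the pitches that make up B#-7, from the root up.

B#-7 is a minor seventh built on B#.
root → B#
3rd (minor 3rd) → D#
5th (perfect 5th) → F##
7th (minor 7th) → A#

B# D# F## A#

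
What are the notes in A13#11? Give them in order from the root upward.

Root A, quality dominant thirteenth sharp eleven:
- root: A
- major 3rd: C#
- perfect 5th: E
- minor 7th: G
- major 9th: B
- augmented 11th: D#
- major 13th: F#

A, C#, E, G, B, D#, F#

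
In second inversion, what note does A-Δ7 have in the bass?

E

A-Δ7 in root position is A–C–E–G#.
Second inversion places the fifth in the bass, which is E.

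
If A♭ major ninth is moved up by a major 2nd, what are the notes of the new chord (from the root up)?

Ab up a major 2nd → Bb. New chord: Bb major ninth.
Bb — root
D — major 3rd
F — perfect 5th
A — major 7th
C — major 9th

Bb D F A C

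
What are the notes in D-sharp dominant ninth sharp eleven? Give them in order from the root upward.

Root D-sharp, quality dominant ninth sharp eleven:
- root: D-sharp
- major 3rd: F-double-sharp
- perfect 5th: A-sharp
- minor 7th: C-sharp
- major 9th: E-sharp
- augmented 11th: G-double-sharp

D-sharp, F-double-sharp, A-sharp, C-sharp, E-sharp, G-double-sharp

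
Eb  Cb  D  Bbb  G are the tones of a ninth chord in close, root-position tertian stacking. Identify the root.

Stacking in thirds gives Cb – Eb – G – Bbb – D, so Cb is the root — Cb dominant seventh sharp nine sharp five.

Cb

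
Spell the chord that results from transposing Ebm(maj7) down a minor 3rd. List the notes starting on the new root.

C, E♭, G, B

Transposed root: E♭ → C (minor 3rd down). So we spell C minor-major seventh:
root → C
3rd (minor 3rd) → E♭
5th (perfect 5th) → G
7th (major 7th) → B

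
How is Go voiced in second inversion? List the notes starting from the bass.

Db, G, Bb

In root position, Go is G–Bb–Db.
Second inversion puts the fifth (Db) in the bass.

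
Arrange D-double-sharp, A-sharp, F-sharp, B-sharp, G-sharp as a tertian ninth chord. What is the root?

Stacking in thirds gives G-sharp – B-sharp – D-double-sharp – F-sharp – A-sharp, so G-sharp is the root — G-sharp dominant ninth sharp five.

G-sharp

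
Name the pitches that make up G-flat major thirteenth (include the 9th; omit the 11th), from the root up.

G-flat major thirteenth: major thirteenth on Gb.
root → Gb
3rd (major 3rd) → Bb
5th (perfect 5th) → Db
7th (major 7th) → F
9th (major 9th) → Ab
13th (major 13th) → Eb

Gb  Bb  Db  F  Ab  Eb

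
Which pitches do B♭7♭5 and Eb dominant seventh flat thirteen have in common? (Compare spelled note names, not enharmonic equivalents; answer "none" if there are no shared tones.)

B♭7♭5 = Bb, D, Fb, Ab.
Eb dominant seventh flat thirteen = Eb, G, Bb, Db, Cb.
Shared: Bb.

Bb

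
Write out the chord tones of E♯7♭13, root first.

E# G## B# D# C#

E♯7♭13: dominant seventh flat thirteen on E#.
root → E#
3rd (major 3rd) → G##
5th (perfect 5th) → B#
7th (minor 7th) → D#
13th (minor 13th) → C#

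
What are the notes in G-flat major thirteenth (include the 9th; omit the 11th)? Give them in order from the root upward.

Gb, Bb, Db, F, Ab, Eb

G-flat major thirteenth is a major thirteenth built on Gb.
Root: Gb
Major 3rd (3rd): Bb
Perfect 5th (5th): Db
Major 7th (7th): F
Major 9th (9th): Ab
Major 13th (13th): Eb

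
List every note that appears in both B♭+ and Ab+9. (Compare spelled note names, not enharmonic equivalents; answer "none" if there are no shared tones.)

B♭+: Bb D F#
Ab+9: Ab C E Gb Bb
Common to both → Bb.

Bb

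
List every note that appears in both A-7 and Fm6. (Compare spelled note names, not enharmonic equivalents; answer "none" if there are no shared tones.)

A-7 = A, C, E, G.
Fm6 = F, Ab, C, D.
Shared: C.

C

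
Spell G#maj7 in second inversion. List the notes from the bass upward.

G#maj7 = G#–B#–D#–F##; second inversion → fifth (D#) lowest.

D#, F##, G#, B#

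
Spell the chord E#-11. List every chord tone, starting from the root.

E# G# B# D# F## A#

Root E#, quality minor eleventh:
- root: E#
- minor 3rd: G#
- perfect 5th: B#
- minor 7th: D#
- major 9th: F##
- perfect 11th: A#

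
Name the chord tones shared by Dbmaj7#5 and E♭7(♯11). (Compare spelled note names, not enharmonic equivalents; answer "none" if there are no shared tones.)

Db – A

Dbmaj7#5 = Db, F, A, C.
E♭7(♯11) = Eb, G, Bb, Db, A.
Shared: Db, A.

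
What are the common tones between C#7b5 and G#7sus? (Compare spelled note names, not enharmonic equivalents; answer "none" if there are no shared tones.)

C♯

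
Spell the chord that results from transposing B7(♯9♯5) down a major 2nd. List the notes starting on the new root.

B down a major 2nd → A. New chord: A dominant seventh sharp nine sharp five.
A — root
C# — major 3rd
E# — augmented 5th
G — minor 7th
B# — augmented 9th

A C# E# G B#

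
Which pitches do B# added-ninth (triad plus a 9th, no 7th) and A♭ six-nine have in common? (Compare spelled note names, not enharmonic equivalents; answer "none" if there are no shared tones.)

B# added-ninth: B# D## F## C##
A♭ six-nine: Ab C Eb F Bb
Common to both → none.

none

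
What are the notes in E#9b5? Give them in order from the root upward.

E# G## B D# F##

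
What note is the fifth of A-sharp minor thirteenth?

E#

Root of A-sharp minor thirteenth = A#. The 5th is a perfect 5th: A# up a perfect 5th → E#.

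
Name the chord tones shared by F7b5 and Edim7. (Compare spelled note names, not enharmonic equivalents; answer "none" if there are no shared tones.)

none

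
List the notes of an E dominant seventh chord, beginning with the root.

Root E, quality dominant seventh:
E — root
G-sharp — major 3rd
B — perfect 5th
D — minor 7th

E, G-sharp, B, D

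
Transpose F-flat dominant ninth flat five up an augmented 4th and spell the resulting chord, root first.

B-flat, D, F-flat, A-flat, C

F-flat up an augmented 4th → B-flat. New chord: B-flat dominant ninth flat five.
Root: B-flat
Major 3rd (3rd): D
Diminished 5th (5th): F-flat
Minor 7th (7th): A-flat
Major 9th (9th): C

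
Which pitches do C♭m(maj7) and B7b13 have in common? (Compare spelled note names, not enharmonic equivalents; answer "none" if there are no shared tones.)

none

C♭m(maj7) = Cb, Ebb, Gb, Bb.
B7b13 = B, D#, F#, A, G.
Shared: none.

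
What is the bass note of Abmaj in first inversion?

Abmaj in root position is A♭–C–E♭.
First inversion places the third in the bass, which is C.

C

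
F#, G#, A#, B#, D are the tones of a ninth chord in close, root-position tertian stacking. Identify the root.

G#

Arranged so that each adjacent pair is a third by letter name: G# – B# – D – F# – A#.
The bottom of that stack, G#, is the root (this is G# dominant ninth flat five).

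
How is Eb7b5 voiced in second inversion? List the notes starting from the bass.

Bbb, Db, Eb, G

In root position, Eb7b5 is Eb–G–Bbb–Db.
Second inversion puts the fifth (Bbb) in the bass.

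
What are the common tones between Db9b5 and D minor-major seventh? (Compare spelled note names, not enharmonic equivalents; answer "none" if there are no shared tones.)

F

Db9b5 = Db, F, Abb, Cb, Eb.
D minor-major seventh = D, F, A, C#.
Shared: F.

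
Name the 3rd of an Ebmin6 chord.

Ebmin6 is built on Eb; its 3rd is a minor 3rd above the root.
A third above E uses the letter G, and the minor 3rd above Eb is Gb.

Gb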